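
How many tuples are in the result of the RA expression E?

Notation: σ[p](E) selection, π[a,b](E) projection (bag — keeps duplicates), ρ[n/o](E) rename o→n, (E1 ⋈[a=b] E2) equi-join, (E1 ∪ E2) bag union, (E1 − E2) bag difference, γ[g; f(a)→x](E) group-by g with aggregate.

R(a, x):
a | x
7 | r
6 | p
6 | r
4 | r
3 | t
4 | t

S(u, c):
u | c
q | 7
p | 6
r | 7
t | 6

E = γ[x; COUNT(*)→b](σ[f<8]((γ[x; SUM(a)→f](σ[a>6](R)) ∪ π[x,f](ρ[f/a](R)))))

Row counts bottom-up:
  R → 6
  σ[a>6](R) → 1
  γ[x; SUM(a)→f](σ[a>6](R)) → 1
  R → 6
  ρ[f/a](R) → 6
  π[x,f](ρ[f/a](R)) → 6
  (γ[x; SUM(a)→f](σ[a>6](R)) ∪ π[x,f](ρ[f/a](R))) → 7
  σ[f<8]((γ[x; SUM(a)→f](σ[a>6](R)) ∪ π[x,f](ρ[f/a](R)))) → 7
  γ[x; COUNT(*)→b](σ[f<8]((γ[x; SUM(a)→f](σ[a>6](R)) ∪ π[x,f](ρ[f/a](R))))) → 3

|E| = 3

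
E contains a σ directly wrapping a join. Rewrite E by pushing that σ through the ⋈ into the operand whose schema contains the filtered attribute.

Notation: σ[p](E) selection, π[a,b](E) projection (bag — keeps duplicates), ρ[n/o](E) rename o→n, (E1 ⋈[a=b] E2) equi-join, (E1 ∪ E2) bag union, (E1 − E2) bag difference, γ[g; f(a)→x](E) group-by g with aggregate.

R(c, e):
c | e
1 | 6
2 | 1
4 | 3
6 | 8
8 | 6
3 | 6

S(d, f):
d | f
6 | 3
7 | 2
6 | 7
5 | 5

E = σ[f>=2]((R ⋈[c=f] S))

σ filters on f, owned by the right side.
E' = (R ⋈[c=f] σ[f>=2](S))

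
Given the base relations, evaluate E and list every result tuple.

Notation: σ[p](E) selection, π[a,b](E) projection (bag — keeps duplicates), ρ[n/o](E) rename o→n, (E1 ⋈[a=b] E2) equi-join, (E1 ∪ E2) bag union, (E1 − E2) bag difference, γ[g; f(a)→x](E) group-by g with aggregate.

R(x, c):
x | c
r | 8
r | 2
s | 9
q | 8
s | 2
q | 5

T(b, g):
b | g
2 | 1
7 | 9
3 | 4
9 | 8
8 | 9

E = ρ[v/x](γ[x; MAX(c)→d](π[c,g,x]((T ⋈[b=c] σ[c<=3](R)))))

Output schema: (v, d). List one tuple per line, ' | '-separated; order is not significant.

Subexpression sizes:
  T → 5
  R → 6
  σ[c<=3](R) → 2
  (T ⋈[b=c] σ[c<=3](R)) → 2
  π[c,g,x]((T ⋈[b=c] σ[c<=3](R))) → 2
  γ[x; MAX(c)→d](π[c,g,x]((T ⋈[b=c] σ[c<=3](R)))) → 2
  ρ[v/x](γ[x; MAX(c)→d](π[c,g,x]((T ⋈[b=c] σ[c<=3](R))))) → 2

== RESULT ==
v | d
r | 2
s | 2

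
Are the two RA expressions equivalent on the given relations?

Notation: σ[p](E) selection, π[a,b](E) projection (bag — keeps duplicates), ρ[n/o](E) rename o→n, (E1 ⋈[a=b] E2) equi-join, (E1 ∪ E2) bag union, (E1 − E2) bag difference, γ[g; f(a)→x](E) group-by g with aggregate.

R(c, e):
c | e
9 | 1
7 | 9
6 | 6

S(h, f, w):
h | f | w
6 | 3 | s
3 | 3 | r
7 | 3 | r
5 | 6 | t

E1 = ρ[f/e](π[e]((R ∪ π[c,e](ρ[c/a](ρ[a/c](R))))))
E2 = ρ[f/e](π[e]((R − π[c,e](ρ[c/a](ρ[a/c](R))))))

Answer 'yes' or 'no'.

E1 stepwise |·|:
  R → 3
  R → 3
  ρ[a/c](R) → 3
  ρ[c/a](ρ[a/c](R)) → 3
  π[c,e](ρ[c/a](ρ[a/c](R))) → 3
  (R ∪ π[c,e](ρ[c/a](ρ[a/c](R)))) → 6
  π[e]((R ∪ π[c,e](ρ[c/a](ρ[a/c](R))))) → 6
  ρ[f/e](π[e]((R ∪ π[c,e](ρ[c/a](ρ[a/c](R)))))) → 6
E2 stepwise |·|:
  R → 3
  R → 3
  ρ[a/c](R) → 3
  ρ[c/a](ρ[a/c](R)) → 3
  π[c,e](ρ[c/a](ρ[a/c](R))) → 3
  (R − π[c,e](ρ[c/a](ρ[a/c](R)))) → 0
  π[e]((R − π[c,e](ρ[c/a](ρ[a/c](R))))) → 0
  ρ[f/e](π[e]((R − π[c,e](ρ[c/a](ρ[a/c](R)))))) → 0

E1 result:
f
1
1
6
6
9
9
E2 result:
f
(0 rows)
Witness: (6,) appears 2× in E1 but 0× in E2.

no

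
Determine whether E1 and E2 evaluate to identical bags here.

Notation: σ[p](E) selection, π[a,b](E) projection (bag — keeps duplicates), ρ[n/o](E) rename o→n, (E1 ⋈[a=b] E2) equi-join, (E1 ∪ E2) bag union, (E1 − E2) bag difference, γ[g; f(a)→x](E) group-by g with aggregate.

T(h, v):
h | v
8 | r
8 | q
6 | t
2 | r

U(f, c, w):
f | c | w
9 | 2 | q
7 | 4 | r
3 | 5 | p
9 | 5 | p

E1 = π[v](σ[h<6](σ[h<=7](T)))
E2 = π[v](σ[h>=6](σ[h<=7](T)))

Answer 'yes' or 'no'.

E1 subexpression sizes:
  T → 4
  σ[h<=7](T) → 2
  σ[h<6](σ[h<=7](T)) → 1
  π[v](σ[h<6](σ[h<=7](T))) → 1
E2 subexpression sizes:
  T → 4
  σ[h<=7](T) → 2
  σ[h>=6](σ[h<=7](T)) → 1
  π[v](σ[h>=6](σ[h<=7](T))) → 1

E1 result:
v
r
E2 result:
v
t
Witness: ('t',) appears 0× in E1 but 1× in E2.

no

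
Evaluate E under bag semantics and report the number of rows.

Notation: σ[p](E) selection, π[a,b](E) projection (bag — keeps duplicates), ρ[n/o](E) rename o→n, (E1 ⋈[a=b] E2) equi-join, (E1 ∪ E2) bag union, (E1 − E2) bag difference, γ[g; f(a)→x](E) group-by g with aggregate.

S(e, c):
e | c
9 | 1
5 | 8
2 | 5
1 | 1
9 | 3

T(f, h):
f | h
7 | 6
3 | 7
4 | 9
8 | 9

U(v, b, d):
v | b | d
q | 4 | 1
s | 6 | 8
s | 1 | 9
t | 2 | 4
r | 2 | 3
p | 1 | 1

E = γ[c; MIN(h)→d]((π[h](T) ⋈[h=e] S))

Row counts bottom-up:
  T → 4
  π[h](T) → 4
  S → 5
  (π[h](T) ⋈[h=e] S) → 4
  γ[c; MIN(h)→d]((π[h](T) ⋈[h=e] S)) → 2

|E| = 2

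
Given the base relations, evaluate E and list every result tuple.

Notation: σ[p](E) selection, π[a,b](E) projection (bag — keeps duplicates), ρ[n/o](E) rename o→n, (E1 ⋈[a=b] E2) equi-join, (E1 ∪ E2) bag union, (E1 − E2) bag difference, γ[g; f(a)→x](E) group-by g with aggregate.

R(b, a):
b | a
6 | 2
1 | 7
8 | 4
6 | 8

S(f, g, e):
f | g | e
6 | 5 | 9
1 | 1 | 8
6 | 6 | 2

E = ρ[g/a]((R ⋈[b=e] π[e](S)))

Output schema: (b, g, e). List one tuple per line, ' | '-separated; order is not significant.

Subexpression sizes:
  R → 4
  S → 3
  π[e](S) → 3
  (R ⋈[b=e] π[e](S)) → 1
  ρ[g/a]((R ⋈[b=e] π[e](S))) → 1

== RESULT ==
b | g | e
8 | 4 | 8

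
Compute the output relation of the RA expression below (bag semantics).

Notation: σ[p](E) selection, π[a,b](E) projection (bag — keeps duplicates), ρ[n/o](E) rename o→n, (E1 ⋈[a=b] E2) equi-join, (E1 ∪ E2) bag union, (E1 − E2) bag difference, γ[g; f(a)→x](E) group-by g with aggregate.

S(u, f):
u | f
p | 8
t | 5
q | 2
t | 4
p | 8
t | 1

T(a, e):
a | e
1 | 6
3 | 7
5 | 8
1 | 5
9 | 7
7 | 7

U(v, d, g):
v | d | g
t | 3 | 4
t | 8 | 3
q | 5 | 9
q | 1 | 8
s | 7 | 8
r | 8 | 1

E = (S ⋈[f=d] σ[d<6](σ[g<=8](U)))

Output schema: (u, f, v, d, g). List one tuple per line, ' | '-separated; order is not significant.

Stepwise |·|:
  S → 6
  U → 6
  σ[g<=8](U) → 5
  σ[d<6](σ[g<=8](U)) → 2
  (S ⋈[f=d] σ[d<6](σ[g<=8](U))) → 1

== RESULT ==
u | f | v | d | g
t | 1 | q | 1 | 8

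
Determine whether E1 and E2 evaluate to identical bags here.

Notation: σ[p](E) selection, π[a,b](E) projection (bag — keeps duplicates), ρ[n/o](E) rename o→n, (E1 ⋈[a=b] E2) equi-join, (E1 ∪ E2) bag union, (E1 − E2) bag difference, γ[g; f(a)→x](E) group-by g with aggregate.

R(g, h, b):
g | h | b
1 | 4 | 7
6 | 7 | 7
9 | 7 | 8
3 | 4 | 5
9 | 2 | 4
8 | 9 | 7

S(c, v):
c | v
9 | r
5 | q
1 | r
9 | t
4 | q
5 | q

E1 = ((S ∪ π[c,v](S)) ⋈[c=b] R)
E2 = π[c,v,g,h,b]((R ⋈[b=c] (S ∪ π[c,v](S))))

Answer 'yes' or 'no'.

E1 row counts bottom-up:
  S → 6
  S → 6
  π[c,v](S) → 6
  (S ∪ π[c,v](S)) → 12
  R → 6
  ((S ∪ π[c,v](S)) ⋈[c=b] R) → 6
E2 row counts bottom-up:
  R → 6
  S → 6
  S → 6
  π[c,v](S) → 6
  (S ∪ π[c,v](S)) → 12
  (R ⋈[b=c] (S ∪ π[c,v](S))) → 6
  π[c,v,g,h,b]((R ⋈[b=c] (S ∪ π[c,v](S)))) → 6

E1 and E2 produce the same multiset:
c | v | g | h | b
4 | q | 9 | 2 | 4
4 | q | 9 | 2 | 4
5 | q | 3 | 4 | 5
5 | q | 3 | 4 | 5
5 | q | 3 | 4 | 5
5 | q | 3 | 4 | 5

yes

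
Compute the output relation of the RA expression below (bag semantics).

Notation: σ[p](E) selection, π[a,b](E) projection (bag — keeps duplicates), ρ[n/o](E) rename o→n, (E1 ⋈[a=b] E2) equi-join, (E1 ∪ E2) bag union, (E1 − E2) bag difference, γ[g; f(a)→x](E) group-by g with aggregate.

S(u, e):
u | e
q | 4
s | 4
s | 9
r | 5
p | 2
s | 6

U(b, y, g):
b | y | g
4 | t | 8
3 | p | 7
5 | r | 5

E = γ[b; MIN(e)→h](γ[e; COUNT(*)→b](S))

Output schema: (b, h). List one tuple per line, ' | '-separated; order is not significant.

Subexpression sizes:
  S → 6
  γ[e; COUNT(*)→b](S) → 5
  γ[b; MIN(e)→h](γ[e; COUNT(*)→b](S)) → 2

== RESULT ==
b | h
1 | 2
2 | 4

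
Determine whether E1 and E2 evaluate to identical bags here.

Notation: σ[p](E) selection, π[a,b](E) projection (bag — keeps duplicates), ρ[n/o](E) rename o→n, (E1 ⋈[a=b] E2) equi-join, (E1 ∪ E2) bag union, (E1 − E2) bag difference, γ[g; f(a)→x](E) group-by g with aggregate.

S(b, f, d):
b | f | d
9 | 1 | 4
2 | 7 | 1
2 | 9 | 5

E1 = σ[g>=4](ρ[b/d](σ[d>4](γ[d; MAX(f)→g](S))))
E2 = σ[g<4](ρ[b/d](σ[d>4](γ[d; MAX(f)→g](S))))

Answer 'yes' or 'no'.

E1 subexpression sizes:
  S → 3
  γ[d; MAX(f)→g](S) → 3
  σ[d>4](γ[d; MAX(f)→g](S)) → 1
  ρ[b/d](σ[d>4](γ[d; MAX(f)→g](S))) → 1
  σ[g>=4](ρ[b/d](σ[d>4](γ[d; MAX(f)→g](S)))) → 1
E2 subexpression sizes:
  S → 3
  γ[d; MAX(f)→g](S) → 3
  σ[d>4](γ[d; MAX(f)→g](S)) → 1
  ρ[b/d](σ[d>4](γ[d; MAX(f)→g](S))) → 1
  σ[g<4](ρ[b/d](σ[d>4](γ[d; MAX(f)→g](S)))) → 0

E1 result:
b | g
5 | 9
E2 result:
b | g
(0 rows)
Witness: (5, 9) appears 1× in E1 but 0× in E2.

no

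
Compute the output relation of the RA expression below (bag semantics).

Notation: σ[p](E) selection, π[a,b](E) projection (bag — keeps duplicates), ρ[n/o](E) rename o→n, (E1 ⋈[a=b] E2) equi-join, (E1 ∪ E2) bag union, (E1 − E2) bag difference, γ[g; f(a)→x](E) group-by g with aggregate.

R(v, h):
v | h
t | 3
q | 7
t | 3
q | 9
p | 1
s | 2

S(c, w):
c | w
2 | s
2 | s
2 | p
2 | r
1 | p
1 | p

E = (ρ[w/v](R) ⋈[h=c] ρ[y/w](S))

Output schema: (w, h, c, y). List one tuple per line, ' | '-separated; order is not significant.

Stepwise |·|:
  R → 6
  ρ[w/v](R) → 6
  S → 6
  ρ[y/w](S) → 6
  (ρ[w/v](R) ⋈[h=c] ρ[y/w](S)) → 6

== RESULT ==
w | h | c | y
p | 1 | 1 | p
p | 1 | 1 | p
s | 2 | 2 | p
s | 2 | 2 | r
s | 2 | 2 | s
s | 2 | 2 | s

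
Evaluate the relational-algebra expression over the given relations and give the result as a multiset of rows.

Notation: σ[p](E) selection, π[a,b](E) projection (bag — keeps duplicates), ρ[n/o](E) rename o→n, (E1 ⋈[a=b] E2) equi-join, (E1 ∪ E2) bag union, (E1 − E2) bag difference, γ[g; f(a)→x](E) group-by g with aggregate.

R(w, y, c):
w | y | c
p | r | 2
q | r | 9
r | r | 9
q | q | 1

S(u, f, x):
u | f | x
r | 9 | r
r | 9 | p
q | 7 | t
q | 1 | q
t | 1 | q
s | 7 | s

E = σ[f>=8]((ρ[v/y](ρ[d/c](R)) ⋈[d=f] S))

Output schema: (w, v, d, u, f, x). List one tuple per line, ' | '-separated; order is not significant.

Per-node cardinality:
  R → 4
  ρ[d/c](R) → 4
  ρ[v/y](ρ[d/c](R)) → 4
  S → 6
  (ρ[v/y](ρ[d/c](R)) ⋈[d=f] S) → 6
  σ[f>=8]((ρ[v/y](ρ[d/c](R)) ⋈[d=f] S)) → 4

== RESULT ==
w | v | d | u | f | x
q | r | 9 | r | 9 | p
q | r | 9 | r | 9 | r
r | r | 9 | r | 9 | p
r | r | 9 | r | 9 | r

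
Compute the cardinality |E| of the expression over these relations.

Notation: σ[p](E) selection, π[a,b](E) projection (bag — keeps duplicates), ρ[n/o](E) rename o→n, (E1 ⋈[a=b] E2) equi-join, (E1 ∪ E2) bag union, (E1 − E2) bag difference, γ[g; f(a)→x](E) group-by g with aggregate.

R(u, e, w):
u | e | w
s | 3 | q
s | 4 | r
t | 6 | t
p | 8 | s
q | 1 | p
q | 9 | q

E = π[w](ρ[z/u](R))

Row counts bottom-up:
  R → 6
  ρ[z/u](R) → 6
  π[w](ρ[z/u](R)) → 6

|E| = 6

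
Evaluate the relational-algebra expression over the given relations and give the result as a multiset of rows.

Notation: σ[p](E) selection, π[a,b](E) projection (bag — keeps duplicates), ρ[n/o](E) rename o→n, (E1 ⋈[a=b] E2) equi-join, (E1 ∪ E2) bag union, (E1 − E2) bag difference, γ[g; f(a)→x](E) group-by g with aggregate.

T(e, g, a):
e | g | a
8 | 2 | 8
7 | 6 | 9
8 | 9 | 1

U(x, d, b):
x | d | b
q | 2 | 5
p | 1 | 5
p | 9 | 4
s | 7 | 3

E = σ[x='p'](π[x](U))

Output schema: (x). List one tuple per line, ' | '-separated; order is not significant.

Per-node cardinality:
  U → 4
  π[x](U) → 4
  σ[x='p'](π[x](U)) → 2

== RESULT ==
x
p
p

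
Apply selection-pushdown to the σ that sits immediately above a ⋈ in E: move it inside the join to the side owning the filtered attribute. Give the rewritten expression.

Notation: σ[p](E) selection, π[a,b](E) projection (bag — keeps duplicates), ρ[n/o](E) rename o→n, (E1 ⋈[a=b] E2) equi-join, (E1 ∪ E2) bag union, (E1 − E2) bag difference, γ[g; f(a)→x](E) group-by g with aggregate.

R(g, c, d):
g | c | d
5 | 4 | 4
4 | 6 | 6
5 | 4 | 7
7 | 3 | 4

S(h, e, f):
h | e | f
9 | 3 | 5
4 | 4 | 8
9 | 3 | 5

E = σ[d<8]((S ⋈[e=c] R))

σ filters on d, owned by the right side.
E' = (S ⋈[e=c] σ[d<8](R))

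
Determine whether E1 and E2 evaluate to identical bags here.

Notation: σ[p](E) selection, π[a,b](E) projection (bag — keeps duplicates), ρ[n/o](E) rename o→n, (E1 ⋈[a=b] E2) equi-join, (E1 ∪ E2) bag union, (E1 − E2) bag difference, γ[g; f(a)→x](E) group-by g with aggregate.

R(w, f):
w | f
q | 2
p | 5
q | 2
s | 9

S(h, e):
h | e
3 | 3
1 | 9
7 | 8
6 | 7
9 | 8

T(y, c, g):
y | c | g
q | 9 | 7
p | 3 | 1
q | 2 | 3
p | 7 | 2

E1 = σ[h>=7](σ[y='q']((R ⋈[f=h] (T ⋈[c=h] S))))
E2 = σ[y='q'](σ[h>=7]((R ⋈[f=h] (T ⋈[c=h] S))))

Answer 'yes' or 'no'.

E1 subexpression sizes:
  R → 4
  T → 4
  S → 5
  (T ⋈[c=h] S) → 3
  (R ⋈[f=h] (T ⋈[c=h] S)) → 1
  σ[y='q']((R ⋈[f=h] (T ⋈[c=h] S))) → 1
  σ[h>=7](σ[y='q']((R ⋈[f=h] (T ⋈[c=h] S)))) → 1
E2 subexpression sizes:
  R → 4
  T → 4
  S → 5
  (T ⋈[c=h] S) → 3
  (R ⋈[f=h] (T ⋈[c=h] S)) → 1
  σ[h>=7]((R ⋈[f=h] (T ⋈[c=h] S))) → 1
  σ[y='q'](σ[h>=7]((R ⋈[f=h] (T ⋈[c=h] S)))) → 1

E1 and E2 produce the same multiset:
w | f | y | c | g | h | e
s | 9 | q | 9 | 7 | 9 | 8

yes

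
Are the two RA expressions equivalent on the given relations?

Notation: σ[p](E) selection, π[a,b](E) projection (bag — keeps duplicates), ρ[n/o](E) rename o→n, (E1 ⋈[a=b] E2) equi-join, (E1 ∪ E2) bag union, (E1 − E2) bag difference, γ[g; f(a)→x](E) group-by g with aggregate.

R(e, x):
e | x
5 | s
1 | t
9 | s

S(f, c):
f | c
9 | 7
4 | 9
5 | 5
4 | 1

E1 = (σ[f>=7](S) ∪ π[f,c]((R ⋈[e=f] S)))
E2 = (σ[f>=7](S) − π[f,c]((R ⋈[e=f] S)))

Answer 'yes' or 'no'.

E1 row counts bottom-up:
  S → 4
  σ[f>=7](S) → 1
  R → 3
  S → 4
  (R ⋈[e=f] S) → 2
  π[f,c]((R ⋈[e=f] S)) → 2
  (σ[f>=7](S) ∪ π[f,c]((R ⋈[e=f] S))) → 3
E2 row counts bottom-up:
  S → 4
  σ[f>=7](S) → 1
  R → 3
  S → 4
  (R ⋈[e=f] S) → 2
  π[f,c]((R ⋈[e=f] S)) → 2
  (σ[f>=7](S) − π[f,c]((R ⋈[e=f] S))) → 0

E1 result:
f | c
5 | 5
9 | 7
9 | 7
E2 result:
f | c
(0 rows)
Witness: (5, 5) appears 1× in E1 but 0× in E2.

no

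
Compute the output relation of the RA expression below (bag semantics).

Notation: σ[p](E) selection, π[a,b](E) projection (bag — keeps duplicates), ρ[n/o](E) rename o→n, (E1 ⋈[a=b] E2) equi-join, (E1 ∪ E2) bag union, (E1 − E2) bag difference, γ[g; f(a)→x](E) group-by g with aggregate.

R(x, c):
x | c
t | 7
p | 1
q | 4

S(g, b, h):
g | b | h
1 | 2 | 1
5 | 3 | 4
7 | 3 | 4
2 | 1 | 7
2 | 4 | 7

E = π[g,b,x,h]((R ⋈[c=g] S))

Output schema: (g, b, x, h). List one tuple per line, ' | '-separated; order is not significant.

Stepwise |·|:
  R → 3
  S → 5
  (R ⋈[c=g] S) → 2
  π[g,b,x,h]((R ⋈[c=g] S)) → 2

== RESULT ==
g | b | x | h
1 | 2 | p | 1
7 | 3 | t | 4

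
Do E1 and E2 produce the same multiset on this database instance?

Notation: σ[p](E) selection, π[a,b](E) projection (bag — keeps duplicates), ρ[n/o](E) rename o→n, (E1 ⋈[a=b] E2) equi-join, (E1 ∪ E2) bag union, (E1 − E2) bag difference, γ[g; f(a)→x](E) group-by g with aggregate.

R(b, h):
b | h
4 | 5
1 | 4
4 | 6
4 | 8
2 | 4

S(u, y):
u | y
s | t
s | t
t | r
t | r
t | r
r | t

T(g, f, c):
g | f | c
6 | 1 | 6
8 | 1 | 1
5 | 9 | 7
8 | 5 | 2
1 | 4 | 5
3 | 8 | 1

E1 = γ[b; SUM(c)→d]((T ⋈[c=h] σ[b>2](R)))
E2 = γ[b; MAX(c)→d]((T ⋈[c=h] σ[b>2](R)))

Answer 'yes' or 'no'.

E1 stepwise |·|:
  T → 6
  R → 5
  σ[b>2](R) → 3
  (T ⋈[c=h] σ[b>2](R)) → 2
  γ[b; SUM(c)→d]((T ⋈[c=h] σ[b>2](R))) → 1
E2 stepwise |·|:
  T → 6
  R → 5
  σ[b>2](R) → 3
  (T ⋈[c=h] σ[b>2](R)) → 2
  γ[b; MAX(c)→d]((T ⋈[c=h] σ[b>2](R))) → 1

E1 result:
b | d
4 | 11
E2 result:
b | d
4 | 6
Witness: (4, 11) appears 1× in E1 but 0× in E2.

no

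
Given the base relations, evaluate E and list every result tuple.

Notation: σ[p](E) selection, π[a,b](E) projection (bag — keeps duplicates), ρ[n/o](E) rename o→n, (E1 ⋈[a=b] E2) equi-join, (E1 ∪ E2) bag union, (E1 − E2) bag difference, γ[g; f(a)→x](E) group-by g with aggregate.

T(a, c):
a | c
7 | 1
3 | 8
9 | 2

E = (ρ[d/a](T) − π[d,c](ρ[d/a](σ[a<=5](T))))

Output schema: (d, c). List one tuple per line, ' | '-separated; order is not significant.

Subexpression sizes:
  T → 3
  ρ[d/a](T) → 3
  T → 3
  σ[a<=5](T) → 1
  ρ[d/a](σ[a<=5](T)) → 1
  π[d,c](ρ[d/a](σ[a<=5](T))) → 1
  (ρ[d/a](T) − π[d,c](ρ[d/a](σ[a<=5](T)))) → 2

== RESULT ==
d | c
7 | 1
9 | 2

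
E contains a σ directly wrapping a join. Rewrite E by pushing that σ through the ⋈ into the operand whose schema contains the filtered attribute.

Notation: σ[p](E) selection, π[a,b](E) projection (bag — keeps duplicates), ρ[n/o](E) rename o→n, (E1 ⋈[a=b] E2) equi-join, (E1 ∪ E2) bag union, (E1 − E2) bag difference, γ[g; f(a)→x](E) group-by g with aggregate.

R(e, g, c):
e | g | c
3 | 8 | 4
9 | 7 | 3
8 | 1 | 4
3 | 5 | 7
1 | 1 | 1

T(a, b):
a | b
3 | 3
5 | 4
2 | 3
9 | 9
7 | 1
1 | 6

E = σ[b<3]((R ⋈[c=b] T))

σ filters on b, owned by the right side.
E' = (R ⋈[c=b] σ[b<3](T))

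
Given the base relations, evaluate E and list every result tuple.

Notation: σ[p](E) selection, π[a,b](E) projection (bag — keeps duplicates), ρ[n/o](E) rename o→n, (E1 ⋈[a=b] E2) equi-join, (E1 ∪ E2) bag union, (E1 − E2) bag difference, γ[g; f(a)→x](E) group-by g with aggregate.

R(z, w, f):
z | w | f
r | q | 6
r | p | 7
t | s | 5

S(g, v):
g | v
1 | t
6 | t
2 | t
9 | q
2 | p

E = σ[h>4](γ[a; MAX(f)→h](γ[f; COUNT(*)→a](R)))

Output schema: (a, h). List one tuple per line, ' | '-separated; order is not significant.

Row counts bottom-up:
  R → 3
  γ[f; COUNT(*)→a](R) → 3
  γ[a; MAX(f)→h](γ[f; COUNT(*)→a](R)) → 1
  σ[h>4](γ[a; MAX(f)→h](γ[f; COUNT(*)→a](R))) → 1

== RESULT ==
a | h
1 | 7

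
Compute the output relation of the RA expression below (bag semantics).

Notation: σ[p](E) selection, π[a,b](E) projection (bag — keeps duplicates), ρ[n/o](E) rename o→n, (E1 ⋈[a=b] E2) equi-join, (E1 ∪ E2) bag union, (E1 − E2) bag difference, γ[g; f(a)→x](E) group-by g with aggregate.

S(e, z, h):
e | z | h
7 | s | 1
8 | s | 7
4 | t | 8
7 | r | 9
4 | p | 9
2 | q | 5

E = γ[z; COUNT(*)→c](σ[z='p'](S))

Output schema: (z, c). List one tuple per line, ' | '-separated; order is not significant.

Subexpression sizes:
  S → 6
  σ[z='p'](S) → 1
  γ[z; COUNT(*)→c](σ[z='p'](S)) → 1

== RESULT ==
z | c
p | 1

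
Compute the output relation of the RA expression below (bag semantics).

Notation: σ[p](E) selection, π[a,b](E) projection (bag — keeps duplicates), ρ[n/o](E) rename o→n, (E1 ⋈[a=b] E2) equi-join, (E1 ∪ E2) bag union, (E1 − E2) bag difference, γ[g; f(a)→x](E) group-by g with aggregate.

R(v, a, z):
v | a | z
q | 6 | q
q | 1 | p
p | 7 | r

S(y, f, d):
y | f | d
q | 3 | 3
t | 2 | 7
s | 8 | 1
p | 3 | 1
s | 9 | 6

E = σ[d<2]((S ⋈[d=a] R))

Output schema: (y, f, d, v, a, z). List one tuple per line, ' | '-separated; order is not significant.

Row counts bottom-up:
  S → 5
  R → 3
  (S ⋈[d=a] R) → 4
  σ[d<2]((S ⋈[d=a] R)) → 2

== RESULT ==
y | f | d | v | a | z
p | 3 | 1 | q | 1 | p
s | 8 | 1 | q | 1 | p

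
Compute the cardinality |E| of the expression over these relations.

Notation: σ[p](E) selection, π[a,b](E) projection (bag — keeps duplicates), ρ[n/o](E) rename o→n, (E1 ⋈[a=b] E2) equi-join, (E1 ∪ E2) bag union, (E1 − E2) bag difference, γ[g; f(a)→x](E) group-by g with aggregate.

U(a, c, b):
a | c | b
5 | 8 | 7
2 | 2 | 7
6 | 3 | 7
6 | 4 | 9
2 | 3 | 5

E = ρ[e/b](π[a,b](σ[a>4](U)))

Stepwise |·|:
  U → 5
  σ[a>4](U) → 3
  π[a,b](σ[a>4](U)) → 3
  ρ[e/b](π[a,b](σ[a>4](U))) → 3

|E| = 3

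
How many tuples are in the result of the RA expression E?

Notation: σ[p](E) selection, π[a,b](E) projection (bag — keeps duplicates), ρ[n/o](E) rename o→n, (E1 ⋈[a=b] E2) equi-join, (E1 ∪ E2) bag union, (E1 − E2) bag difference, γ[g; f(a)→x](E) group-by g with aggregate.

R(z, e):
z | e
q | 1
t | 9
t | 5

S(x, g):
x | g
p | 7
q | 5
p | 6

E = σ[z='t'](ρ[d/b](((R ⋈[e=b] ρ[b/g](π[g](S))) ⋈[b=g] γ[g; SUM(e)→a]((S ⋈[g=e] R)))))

Per-node cardinality:
  R → 3
  S → 3
  π[g](S) → 3
  ρ[b/g](π[g](S)) → 3
  (R ⋈[e=b] ρ[b/g](π[g](S))) → 1
  S → 3
  R → 3
  (S ⋈[g=e] R) → 1
  γ[g; SUM(e)→a]((S ⋈[g=e] R)) → 1
  ((R ⋈[e=b] ρ[b/g](π[g](S))) ⋈[b=g] γ[g; SUM(e)→a]((S ⋈[g=e] R))) → 1
  ρ[d/b](((R ⋈[e=b] ρ[b/g](π[g](S))) ⋈[b=g] γ[g; SUM(e)→a]((S ⋈[g=e] R)))) → 1
  σ[z='t'](ρ[d/b](((R ⋈[e=b] ρ[b/g](π[g](S))) ⋈[b=g] γ[g; SUM(e)→a]((S ⋈[g=e] R))))) → 1

|E| = 1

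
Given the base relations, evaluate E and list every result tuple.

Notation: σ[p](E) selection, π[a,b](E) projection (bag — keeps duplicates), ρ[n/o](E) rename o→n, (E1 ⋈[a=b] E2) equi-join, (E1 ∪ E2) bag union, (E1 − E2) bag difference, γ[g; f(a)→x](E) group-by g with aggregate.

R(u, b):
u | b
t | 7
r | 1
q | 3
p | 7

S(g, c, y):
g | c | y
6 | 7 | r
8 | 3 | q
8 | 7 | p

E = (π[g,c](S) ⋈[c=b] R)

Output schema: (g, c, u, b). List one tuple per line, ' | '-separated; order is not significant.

Per-node cardinality:
  S → 3
  π[g,c](S) → 3
  R → 4
  (π[g,c](S) ⋈[c=b] R) → 5

== RESULT ==
g | c | u | b
6 | 7 | p | 7
6 | 7 | t | 7
8 | 3 | q | 3
8 | 7 | p | 7
8 | 7 | t | 7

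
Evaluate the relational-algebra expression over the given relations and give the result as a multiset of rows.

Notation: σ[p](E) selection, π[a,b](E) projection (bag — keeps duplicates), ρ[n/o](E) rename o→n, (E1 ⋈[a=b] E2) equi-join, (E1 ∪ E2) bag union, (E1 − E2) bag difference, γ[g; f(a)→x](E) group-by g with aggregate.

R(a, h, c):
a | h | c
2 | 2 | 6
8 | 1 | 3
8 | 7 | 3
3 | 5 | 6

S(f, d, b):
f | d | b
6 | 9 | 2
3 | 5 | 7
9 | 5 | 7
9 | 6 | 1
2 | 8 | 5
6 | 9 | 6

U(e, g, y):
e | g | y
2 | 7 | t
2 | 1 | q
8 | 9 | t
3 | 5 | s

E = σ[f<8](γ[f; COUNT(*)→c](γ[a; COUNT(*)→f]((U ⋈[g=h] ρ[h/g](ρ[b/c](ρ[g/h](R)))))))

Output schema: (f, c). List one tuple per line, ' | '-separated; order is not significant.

Subexpression sizes:
  U → 4
  R → 4
  ρ[g/h](R) → 4
  ρ[b/c](ρ[g/h](R)) → 4
  ρ[h/g](ρ[b/c](ρ[g/h](R))) → 4
  (U ⋈[g=h] ρ[h/g](ρ[b/c](ρ[g/h](R)))) → 3
  γ[a; COUNT(*)→f]((U ⋈[g=h] ρ[h/g](ρ[b/c](ρ[g/h](R))))) → 2
  γ[f; COUNT(*)→c](γ[a; COUNT(*)→f]((U ⋈[g=h] ρ[h/g](ρ[b/c](ρ[g/h](R)))))) → 2
  σ[f<8](γ[f; COUNT(*)→c](γ[a; COUNT(*)→f]((U ⋈[g=h] ρ[h/g](ρ[b/c](ρ[g/h](R))))))) → 2

== RESULT ==
f | c
1 | 1
2 | 1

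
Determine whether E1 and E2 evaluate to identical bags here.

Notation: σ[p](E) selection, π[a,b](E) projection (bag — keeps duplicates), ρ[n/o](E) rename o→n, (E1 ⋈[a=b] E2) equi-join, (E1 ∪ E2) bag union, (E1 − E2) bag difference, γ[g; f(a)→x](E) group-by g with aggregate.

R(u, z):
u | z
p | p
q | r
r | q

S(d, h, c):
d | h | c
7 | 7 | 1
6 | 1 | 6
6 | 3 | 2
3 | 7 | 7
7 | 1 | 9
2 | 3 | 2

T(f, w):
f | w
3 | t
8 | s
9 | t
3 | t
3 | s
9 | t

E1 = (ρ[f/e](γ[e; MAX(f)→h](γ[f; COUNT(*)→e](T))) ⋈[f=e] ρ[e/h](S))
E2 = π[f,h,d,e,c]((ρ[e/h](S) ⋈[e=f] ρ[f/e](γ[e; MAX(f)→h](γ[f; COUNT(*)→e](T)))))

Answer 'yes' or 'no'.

E1 per-node cardinality:
  T → 6
  γ[f; COUNT(*)→e](T) → 3
  γ[e; MAX(f)→h](γ[f; COUNT(*)→e](T)) → 3
  ρ[f/e](γ[e; MAX(f)→h](γ[f; COUNT(*)→e](T))) → 3
  S → 6
  ρ[e/h](S) → 6
  (ρ[f/e](γ[e; MAX(f)→h](γ[f; COUNT(*)→e](T))) ⋈[f=e] ρ[e/h](S)) → 4
E2 per-node cardinality:
  S → 6
  ρ[e/h](S) → 6
  T → 6
  γ[f; COUNT(*)→e](T) → 3
  γ[e; MAX(f)→h](γ[f; COUNT(*)→e](T)) → 3
  ρ[f/e](γ[e; MAX(f)→h](γ[f; COUNT(*)→e](T))) → 3
  (ρ[e/h](S) ⋈[e=f] ρ[f/e](γ[e; MAX(f)→h](γ[f; COUNT(*)→e](T)))) → 4
  π[f,h,d,e,c]((ρ[e/h](S) ⋈[e=f] ρ[f/e](γ[e; MAX(f)→h](γ[f; COUNT(*)→e](T))))) → 4

E1 and E2 produce the same multiset:
f | h | d | e | c
1 | 8 | 6 | 1 | 6
1 | 8 | 7 | 1 | 9
3 | 3 | 2 | 3 | 2
3 | 3 | 6 | 3 | 2

yes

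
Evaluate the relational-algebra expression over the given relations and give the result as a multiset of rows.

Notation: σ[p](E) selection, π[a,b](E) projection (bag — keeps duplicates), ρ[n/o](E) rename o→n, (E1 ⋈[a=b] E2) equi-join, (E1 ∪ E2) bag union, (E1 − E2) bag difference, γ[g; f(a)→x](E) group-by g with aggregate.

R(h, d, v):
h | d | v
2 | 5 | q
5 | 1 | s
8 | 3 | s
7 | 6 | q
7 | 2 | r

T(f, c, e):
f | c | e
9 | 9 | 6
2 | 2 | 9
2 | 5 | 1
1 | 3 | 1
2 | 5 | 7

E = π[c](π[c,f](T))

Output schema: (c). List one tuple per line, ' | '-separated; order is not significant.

Stepwise |·|:
  T → 5
  π[c,f](T) → 5
  π[c](π[c,f](T)) → 5

== RESULT ==
c
2
3
5
5
9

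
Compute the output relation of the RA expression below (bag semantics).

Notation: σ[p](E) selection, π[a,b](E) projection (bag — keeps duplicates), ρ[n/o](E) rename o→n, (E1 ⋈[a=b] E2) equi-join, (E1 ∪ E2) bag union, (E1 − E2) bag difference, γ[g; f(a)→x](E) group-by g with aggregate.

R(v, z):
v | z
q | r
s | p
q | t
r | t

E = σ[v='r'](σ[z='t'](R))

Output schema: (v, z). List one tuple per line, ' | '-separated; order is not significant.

Row counts bottom-up:
  R → 4
  σ[z='t'](R) → 2
  σ[v='r'](σ[z='t'](R)) → 1

== RESULT ==
v | z
r | t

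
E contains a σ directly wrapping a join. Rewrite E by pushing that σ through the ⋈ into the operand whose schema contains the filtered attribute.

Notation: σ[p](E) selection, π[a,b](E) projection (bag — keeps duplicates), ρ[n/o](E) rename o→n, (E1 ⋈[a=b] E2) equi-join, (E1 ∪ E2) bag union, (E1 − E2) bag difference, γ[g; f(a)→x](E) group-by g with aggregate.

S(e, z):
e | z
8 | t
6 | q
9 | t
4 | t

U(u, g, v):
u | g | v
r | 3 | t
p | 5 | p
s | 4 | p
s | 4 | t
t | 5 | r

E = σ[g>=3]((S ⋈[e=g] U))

σ filters on g, owned by the right side.
E' = (S ⋈[e=g] σ[g>=3](U))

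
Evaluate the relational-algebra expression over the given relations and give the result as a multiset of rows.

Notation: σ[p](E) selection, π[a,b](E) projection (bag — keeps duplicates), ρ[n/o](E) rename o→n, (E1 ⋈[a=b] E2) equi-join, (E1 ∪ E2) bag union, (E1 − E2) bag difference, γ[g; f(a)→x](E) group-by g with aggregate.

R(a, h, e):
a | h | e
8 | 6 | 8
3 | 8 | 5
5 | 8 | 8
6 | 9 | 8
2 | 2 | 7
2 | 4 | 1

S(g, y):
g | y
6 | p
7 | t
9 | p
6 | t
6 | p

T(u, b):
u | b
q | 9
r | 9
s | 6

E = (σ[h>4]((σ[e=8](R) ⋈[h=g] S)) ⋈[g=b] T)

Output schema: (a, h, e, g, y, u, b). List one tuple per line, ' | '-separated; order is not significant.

Row counts bottom-up:
  R → 6
  σ[e=8](R) → 3
  S → 5
  (σ[e=8](R) ⋈[h=g] S) → 4
  σ[h>4]((σ[e=8](R) ⋈[h=g] S)) → 4
  T → 3
  (σ[h>4]((σ[e=8](R) ⋈[h=g] S)) ⋈[g=b] T) → 5

== RESULT ==
a | h | e | g | y | u | b
6 | 9 | 8 | 9 | p | q | 9
6 | 9 | 8 | 9 | p | r | 9
8 | 6 | 8 | 6 | p | s | 6
8 | 6 | 8 | 6 | p | s | 6
8 | 6 | 8 | 6 | t | s | 6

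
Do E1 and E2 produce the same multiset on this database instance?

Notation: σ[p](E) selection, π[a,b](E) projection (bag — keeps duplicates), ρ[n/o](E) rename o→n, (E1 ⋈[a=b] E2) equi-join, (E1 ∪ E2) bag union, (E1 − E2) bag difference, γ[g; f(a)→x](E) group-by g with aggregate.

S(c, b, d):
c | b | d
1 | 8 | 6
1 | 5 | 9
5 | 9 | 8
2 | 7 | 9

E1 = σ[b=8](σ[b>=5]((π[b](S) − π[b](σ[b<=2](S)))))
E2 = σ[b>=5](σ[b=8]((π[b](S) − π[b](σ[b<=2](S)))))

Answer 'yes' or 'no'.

E1 stepwise |·|:
  S → 4
  π[b](S) → 4
  S → 4
  σ[b<=2](S) → 0
  π[b](σ[b<=2](S)) → 0
  (π[b](S) − π[b](σ[b<=2](S))) → 4
  σ[b>=5]((π[b](S) − π[b](σ[b<=2](S)))) → 4
  σ[b=8](σ[b>=5]((π[b](S) − π[b](σ[b<=2](S))))) → 1
E2 stepwise |·|:
  S → 4
  π[b](S) → 4
  S → 4
  σ[b<=2](S) → 0
  π[b](σ[b<=2](S)) → 0
  (π[b](S) − π[b](σ[b<=2](S))) → 4
  σ[b=8]((π[b](S) − π[b](σ[b<=2](S)))) → 1
  σ[b>=5](σ[b=8]((π[b](S) − π[b](σ[b<=2](S))))) → 1

E1 and E2 produce the same multiset:
b
8

yes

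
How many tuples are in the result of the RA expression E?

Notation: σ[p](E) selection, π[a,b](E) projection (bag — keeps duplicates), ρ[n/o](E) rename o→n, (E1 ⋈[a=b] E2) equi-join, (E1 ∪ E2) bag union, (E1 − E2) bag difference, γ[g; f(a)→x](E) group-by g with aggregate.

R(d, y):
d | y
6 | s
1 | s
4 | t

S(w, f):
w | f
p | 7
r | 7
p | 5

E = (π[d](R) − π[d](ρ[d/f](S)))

Subexpression sizes:
  R → 3
  π[d](R) → 3
  S → 3
  ρ[d/f](S) → 3
  π[d](ρ[d/f](S)) → 3
  (π[d](R) − π[d](ρ[d/f](S))) → 3

|E| = 3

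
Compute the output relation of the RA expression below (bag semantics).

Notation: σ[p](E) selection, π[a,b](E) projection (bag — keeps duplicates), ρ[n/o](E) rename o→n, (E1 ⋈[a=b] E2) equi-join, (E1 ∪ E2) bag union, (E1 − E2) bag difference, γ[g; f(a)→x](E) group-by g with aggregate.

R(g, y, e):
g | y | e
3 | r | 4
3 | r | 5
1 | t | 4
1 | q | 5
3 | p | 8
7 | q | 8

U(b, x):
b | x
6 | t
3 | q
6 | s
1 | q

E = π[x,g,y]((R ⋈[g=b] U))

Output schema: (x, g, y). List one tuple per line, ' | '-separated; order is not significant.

Subexpression sizes:
  R → 6
  U → 4
  (R ⋈[g=b] U) → 5
  π[x,g,y]((R ⋈[g=b] U)) → 5

== RESULT ==
x | g | y
q | 1 | q
q | 1 | t
q | 3 | p
q | 3 | r
q | 3 | r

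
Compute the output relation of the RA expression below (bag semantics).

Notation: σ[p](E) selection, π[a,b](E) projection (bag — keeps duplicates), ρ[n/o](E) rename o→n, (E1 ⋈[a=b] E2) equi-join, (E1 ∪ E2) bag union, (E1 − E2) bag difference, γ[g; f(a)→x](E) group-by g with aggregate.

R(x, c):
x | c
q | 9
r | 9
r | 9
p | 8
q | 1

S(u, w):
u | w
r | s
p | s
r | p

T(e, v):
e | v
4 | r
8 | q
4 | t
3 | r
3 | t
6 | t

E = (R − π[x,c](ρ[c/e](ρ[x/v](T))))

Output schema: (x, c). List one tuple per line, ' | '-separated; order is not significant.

Subexpression sizes:
  R → 5
  T → 6
  ρ[x/v](T) → 6
  ρ[c/e](ρ[x/v](T)) → 6
  π[x,c](ρ[c/e](ρ[x/v](T))) → 6
  (R − π[x,c](ρ[c/e](ρ[x/v](T)))) → 5

== RESULT ==
x | c
p | 8
q | 1
q | 9
r | 9
r | 9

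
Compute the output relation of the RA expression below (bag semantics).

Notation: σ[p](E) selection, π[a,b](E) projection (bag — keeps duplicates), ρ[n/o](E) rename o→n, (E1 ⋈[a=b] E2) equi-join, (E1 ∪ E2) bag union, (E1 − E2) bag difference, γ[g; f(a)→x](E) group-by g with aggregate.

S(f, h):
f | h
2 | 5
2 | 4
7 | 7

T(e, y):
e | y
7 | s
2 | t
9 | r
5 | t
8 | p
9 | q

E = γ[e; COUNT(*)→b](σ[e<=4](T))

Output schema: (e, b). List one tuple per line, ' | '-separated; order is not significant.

Per-node cardinality:
  T → 6
  σ[e<=4](T) → 1
  γ[e; COUNT(*)→b](σ[e<=4](T)) → 1

== RESULT ==
e | b
2 | 1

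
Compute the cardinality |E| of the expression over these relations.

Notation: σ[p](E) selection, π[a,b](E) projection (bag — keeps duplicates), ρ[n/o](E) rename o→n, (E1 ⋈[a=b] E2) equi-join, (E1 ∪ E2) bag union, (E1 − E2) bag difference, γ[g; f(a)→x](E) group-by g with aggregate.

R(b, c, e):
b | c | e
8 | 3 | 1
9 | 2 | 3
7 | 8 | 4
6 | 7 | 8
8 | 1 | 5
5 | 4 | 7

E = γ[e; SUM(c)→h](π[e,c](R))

Row counts bottom-up:
  R → 6
  π[e,c](R) → 6
  γ[e; SUM(c)→h](π[e,c](R)) → 6

|E| = 6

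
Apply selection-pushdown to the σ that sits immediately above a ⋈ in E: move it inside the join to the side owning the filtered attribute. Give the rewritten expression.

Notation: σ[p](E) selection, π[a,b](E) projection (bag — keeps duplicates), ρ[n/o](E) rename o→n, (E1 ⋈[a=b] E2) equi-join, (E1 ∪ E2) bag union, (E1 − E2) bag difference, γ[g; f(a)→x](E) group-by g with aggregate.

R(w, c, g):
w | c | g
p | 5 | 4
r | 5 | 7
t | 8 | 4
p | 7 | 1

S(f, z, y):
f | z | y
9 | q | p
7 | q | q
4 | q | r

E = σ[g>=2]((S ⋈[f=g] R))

σ filters on g, owned by the right side.
E' = (S ⋈[f=g] σ[g>=2](R))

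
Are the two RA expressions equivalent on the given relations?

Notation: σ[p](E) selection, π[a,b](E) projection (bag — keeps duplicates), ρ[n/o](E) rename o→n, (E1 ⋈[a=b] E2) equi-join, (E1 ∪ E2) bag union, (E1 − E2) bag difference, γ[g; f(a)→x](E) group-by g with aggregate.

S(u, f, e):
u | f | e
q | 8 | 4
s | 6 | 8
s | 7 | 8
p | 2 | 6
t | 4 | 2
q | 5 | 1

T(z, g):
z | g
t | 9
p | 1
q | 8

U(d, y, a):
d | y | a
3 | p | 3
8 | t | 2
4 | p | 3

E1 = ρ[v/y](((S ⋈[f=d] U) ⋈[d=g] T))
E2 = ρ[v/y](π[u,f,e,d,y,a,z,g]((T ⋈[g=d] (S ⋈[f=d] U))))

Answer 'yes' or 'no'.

E1 subexpression sizes:
  S → 6
  U → 3
  (S ⋈[f=d] U) → 2
  T → 3
  ((S ⋈[f=d] U) ⋈[d=g] T) → 1
  ρ[v/y](((S ⋈[f=d] U) ⋈[d=g] T)) → 1
E2 subexpression sizes:
  T → 3
  S → 6
  U → 3
  (S ⋈[f=d] U) → 2
  (T ⋈[g=d] (S ⋈[f=d] U)) → 1
  π[u,f,e,d,y,a,z,g]((T ⋈[g=d] (S ⋈[f=d] U))) → 1
  ρ[v/y](π[u,f,e,d,y,a,z,g]((T ⋈[g=d] (S ⋈[f=d] U)))) → 1

E1 and E2 produce the same multiset:
u | f | e | d | v | a | z | g
q | 8 | 4 | 8 | t | 2 | q | 8

yes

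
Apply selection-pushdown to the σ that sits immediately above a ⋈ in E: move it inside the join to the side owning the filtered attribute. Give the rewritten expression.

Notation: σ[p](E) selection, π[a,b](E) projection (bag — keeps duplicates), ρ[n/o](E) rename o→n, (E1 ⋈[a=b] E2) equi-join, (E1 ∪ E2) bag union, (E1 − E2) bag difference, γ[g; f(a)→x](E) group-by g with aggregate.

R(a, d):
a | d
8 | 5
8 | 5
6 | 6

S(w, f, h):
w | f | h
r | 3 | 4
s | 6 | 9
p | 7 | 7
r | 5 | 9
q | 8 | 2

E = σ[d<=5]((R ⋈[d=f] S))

σ filters on d, owned by the left side.
E' = (σ[d<=5](R) ⋈[d=f] S)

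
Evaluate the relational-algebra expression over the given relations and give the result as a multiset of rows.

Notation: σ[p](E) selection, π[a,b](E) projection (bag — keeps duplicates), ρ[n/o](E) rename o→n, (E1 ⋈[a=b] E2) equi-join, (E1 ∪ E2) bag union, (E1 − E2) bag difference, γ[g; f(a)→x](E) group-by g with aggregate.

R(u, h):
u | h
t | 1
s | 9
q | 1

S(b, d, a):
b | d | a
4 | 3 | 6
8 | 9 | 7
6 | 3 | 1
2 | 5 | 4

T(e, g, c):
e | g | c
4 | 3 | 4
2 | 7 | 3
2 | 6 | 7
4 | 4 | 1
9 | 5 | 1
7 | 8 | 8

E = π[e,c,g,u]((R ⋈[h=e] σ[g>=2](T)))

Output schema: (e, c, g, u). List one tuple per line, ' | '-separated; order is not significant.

Per-node cardinality:
  R → 3
  T → 6
  σ[g>=2](T) → 6
  (R ⋈[h=e] σ[g>=2](T)) → 1
  π[e,c,g,u]((R ⋈[h=e] σ[g>=2](T))) → 1

== RESULT ==
e | c | g | u
9 | 1 | 5 | s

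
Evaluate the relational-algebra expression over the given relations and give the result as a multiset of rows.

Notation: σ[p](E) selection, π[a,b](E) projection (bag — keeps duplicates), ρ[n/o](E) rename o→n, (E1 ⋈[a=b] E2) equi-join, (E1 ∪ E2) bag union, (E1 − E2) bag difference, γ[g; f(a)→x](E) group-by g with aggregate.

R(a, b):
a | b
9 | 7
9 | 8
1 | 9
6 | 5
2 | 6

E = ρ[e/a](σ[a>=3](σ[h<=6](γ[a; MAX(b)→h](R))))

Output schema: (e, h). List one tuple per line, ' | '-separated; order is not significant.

Subexpression sizes:
  R → 5
  γ[a; MAX(b)→h](R) → 4
  σ[h<=6](γ[a; MAX(b)→h](R)) → 2
  σ[a>=3](σ[h<=6](γ[a; MAX(b)→h](R))) → 1
  ρ[e/a](σ[a>=3](σ[h<=6](γ[a; MAX(b)→h](R)))) → 1

== RESULT ==
e | h
6 | 5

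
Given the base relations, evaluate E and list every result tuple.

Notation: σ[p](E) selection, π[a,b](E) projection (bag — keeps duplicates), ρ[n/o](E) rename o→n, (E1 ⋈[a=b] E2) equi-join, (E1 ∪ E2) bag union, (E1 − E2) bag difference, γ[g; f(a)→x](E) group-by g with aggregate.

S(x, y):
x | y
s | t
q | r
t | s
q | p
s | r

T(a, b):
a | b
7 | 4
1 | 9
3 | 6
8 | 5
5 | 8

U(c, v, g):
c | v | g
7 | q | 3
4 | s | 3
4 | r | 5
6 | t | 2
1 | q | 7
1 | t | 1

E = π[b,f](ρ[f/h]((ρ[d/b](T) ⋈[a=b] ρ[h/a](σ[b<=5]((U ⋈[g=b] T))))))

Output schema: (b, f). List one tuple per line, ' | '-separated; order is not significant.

Stepwise |·|:
  T → 5
  ρ[d/b](T) → 5
  U → 6
  T → 5
  (U ⋈[g=b] T) → 1
  σ[b<=5]((U ⋈[g=b] T)) → 1
  ρ[h/a](σ[b<=5]((U ⋈[g=b] T))) → 1
  (ρ[d/b](T) ⋈[a=b] ρ[h/a](σ[b<=5]((U ⋈[g=b] T)))) → 1
  ρ[f/h]((ρ[d/b](T) ⋈[a=b] ρ[h/a](σ[b<=5]((U ⋈[g=b] T))))) → 1
  π[b,f](ρ[f/h]((ρ[d/b](T) ⋈[a=b] ρ[h/a](σ[b<=5]((U ⋈[g=b] T)))))) → 1

== RESULT ==
b | f
5 | 8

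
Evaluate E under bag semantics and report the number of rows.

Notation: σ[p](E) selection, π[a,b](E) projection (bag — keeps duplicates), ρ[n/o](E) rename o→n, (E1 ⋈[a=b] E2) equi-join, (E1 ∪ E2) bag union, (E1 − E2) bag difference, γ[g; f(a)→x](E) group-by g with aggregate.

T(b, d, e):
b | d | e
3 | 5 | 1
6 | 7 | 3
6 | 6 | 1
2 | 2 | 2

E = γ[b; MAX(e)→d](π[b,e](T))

Per-node cardinality:
  T → 4
  π[b,e](T) → 4
  γ[b; MAX(e)→d](π[b,e](T)) → 3

|E| = 3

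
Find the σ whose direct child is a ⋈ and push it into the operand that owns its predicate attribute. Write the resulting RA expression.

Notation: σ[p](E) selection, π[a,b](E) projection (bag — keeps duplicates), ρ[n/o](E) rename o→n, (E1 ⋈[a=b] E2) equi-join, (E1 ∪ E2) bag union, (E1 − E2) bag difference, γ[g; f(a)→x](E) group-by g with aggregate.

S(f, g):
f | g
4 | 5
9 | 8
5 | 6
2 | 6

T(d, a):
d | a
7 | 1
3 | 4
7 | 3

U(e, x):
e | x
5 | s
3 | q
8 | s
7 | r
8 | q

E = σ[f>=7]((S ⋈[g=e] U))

σ filters on f, owned by the left side.
E' = (σ[f>=7](S) ⋈[g=e] U)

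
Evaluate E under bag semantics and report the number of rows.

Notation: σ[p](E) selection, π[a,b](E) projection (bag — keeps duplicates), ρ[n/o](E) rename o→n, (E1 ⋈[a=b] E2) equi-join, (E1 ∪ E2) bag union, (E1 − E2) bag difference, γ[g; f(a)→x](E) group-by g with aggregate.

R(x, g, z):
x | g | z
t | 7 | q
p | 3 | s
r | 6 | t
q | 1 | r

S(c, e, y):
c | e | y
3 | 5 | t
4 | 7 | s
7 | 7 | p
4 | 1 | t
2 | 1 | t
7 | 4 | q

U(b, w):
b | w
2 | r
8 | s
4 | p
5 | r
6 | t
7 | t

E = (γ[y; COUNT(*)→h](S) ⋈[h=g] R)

Per-node cardinality:
  S → 6
  γ[y; COUNT(*)→h](S) → 4
  R → 4
  (γ[y; COUNT(*)→h](S) ⋈[h=g] R) → 4

|E| = 4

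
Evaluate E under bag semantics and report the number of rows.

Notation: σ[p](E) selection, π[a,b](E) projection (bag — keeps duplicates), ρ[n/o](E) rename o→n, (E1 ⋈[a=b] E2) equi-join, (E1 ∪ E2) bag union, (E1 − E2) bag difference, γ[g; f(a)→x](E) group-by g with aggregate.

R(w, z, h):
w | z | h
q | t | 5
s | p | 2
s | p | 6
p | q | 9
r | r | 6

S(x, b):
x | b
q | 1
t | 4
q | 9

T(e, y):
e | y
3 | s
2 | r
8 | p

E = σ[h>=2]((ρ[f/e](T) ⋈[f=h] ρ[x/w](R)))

Subexpression sizes:
  T → 3
  ρ[f/e](T) → 3
  R → 5
  ρ[x/w](R) → 5
  (ρ[f/e](T) ⋈[f=h] ρ[x/w](R)) → 1
  σ[h>=2]((ρ[f/e](T) ⋈[f=h] ρ[x/w](R))) → 1

|E| = 1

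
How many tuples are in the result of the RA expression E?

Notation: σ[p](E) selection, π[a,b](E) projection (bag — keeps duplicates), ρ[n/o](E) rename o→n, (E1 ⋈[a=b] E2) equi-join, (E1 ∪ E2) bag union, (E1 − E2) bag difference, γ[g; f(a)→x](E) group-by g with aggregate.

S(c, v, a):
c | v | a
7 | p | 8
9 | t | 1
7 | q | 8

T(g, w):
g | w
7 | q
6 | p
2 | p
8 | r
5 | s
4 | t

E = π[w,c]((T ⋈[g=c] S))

Stepwise |·|:
  T → 6
  S → 3
  (T ⋈[g=c] S) → 2
  π[w,c]((T ⋈[g=c] S)) → 2

|E| = 2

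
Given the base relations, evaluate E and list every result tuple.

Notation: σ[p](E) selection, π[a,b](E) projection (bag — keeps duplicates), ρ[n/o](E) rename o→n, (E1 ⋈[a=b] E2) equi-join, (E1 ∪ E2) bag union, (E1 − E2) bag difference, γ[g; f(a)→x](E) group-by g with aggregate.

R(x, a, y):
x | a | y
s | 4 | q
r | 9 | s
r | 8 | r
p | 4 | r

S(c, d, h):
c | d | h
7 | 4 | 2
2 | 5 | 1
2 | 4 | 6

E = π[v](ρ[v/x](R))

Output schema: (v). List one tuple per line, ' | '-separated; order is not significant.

Stepwise |·|:
  R → 4
  ρ[v/x](R) → 4
  π[v](ρ[v/x](R)) → 4

== RESULT ==
v
p
r
r
s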